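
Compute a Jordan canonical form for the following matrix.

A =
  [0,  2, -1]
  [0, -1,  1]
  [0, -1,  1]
J_3(0)

The characteristic polynomial is
  det(x·I − A) = x^3

Eigenvalues and multiplicities (the geometric multiplicity of λ is n − rank(A − λI), which equals the number of Jordan blocks for λ):
  λ = 0: algebraic multiplicity = 3, geometric multiplicity = 1

Determining the block sizes for each eigenvalue:
  λ = 0: one block (gm = 1), so the single block has size am = 3 → block sizes [3]

Assembling the blocks gives a Jordan form
J =
  [0, 1, 0]
  [0, 0, 1]
  [0, 0, 0]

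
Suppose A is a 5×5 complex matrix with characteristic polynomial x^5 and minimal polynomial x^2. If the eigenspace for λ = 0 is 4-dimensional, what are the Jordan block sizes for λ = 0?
Block sizes for λ = 0: [2, 1, 1, 1]

Step 1 — from the characteristic polynomial, algebraic multiplicity of λ = 0 is 5. From dim ker(A − (0)·I) = 4, there are exactly 4 Jordan blocks for λ = 0.
Step 2 — from the minimal polynomial, the factor (x − 0)^2 tells us the largest block for λ = 0 has size 2.
Step 3 — with total size 5, 4 blocks, and largest block 2, the block sizes (in nonincreasing order) are [2, 1, 1, 1].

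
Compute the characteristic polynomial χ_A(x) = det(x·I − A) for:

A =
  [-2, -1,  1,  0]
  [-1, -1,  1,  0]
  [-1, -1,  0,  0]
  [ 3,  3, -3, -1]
x^4 + 4*x^3 + 6*x^2 + 4*x + 1

Expanding det(x·I − A) (e.g. by cofactor expansion or by noting that A is similar to its Jordan form J, which has the same characteristic polynomial as A) gives
  χ_A(x) = x^4 + 4*x^3 + 6*x^2 + 4*x + 1
which factors as (x + 1)^4. The eigenvalues (with algebraic multiplicities) are λ = -1 with multiplicity 4.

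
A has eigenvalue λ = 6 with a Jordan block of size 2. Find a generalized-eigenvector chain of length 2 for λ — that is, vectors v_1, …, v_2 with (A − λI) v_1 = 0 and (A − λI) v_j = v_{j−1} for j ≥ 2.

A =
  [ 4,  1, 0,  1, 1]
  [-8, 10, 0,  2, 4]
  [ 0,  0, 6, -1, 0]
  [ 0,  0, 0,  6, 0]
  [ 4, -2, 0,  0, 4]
A Jordan chain for λ = 6 of length 2:
v_1 = (-2, -8, 0, 0, 4)ᵀ
v_2 = (1, 0, 0, 0, 0)ᵀ

Let N = A − (6)·I. We want v_2 with N^2 v_2 = 0 but N^1 v_2 ≠ 0; then v_{j-1} := N · v_j for j = 2, …, 2.

Pick v_2 = (1, 0, 0, 0, 0)ᵀ.
Then v_1 = N · v_2 = (-2, -8, 0, 0, 4)ᵀ.

Sanity check: (A − (6)·I) v_1 = (0, 0, 0, 0, 0)ᵀ = 0. ✓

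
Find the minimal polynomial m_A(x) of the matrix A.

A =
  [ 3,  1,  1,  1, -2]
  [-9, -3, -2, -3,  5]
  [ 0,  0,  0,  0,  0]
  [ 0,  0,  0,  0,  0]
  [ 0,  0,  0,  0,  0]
x^3

The characteristic polynomial is χ_A(x) = x^5, so the eigenvalues are known. The minimal polynomial is
  m_A(x) = Π_λ (x − λ)^{k_λ}
where k_λ is the size of the *largest* Jordan block for λ (equivalently, the smallest k with (A − λI)^k v = 0 for every generalised eigenvector v of λ).

  λ = 0: largest Jordan block has size 3, contributing (x − 0)^3

So m_A(x) = x^3 = x^3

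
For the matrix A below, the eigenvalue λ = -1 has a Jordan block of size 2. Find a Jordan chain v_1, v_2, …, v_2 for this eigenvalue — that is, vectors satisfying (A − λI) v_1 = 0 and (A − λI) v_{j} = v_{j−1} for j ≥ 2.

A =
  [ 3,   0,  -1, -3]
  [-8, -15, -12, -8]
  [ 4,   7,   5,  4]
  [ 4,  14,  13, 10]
A Jordan chain for λ = -1 of length 2:
v_1 = (4, -8, 4, 4)ᵀ
v_2 = (1, 0, 0, 0)ᵀ

Let N = A − (-1)·I. We want v_2 with N^2 v_2 = 0 but N^1 v_2 ≠ 0; then v_{j-1} := N · v_j for j = 2, …, 2.

Pick v_2 = (1, 0, 0, 0)ᵀ.
Then v_1 = N · v_2 = (4, -8, 4, 4)ᵀ.

Sanity check: (A − (-1)·I) v_1 = (0, 0, 0, 0)ᵀ = 0. ✓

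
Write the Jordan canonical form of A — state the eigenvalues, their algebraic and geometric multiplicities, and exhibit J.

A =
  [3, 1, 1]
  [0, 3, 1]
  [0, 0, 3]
J_3(3)

The characteristic polynomial is
  det(x·I − A) = x^3 - 9*x^2 + 27*x - 27 = (x - 3)^3

Eigenvalues and multiplicities (the geometric multiplicity of λ is n − rank(A − λI), which equals the number of Jordan blocks for λ):
  λ = 3: algebraic multiplicity = 3, geometric multiplicity = 1

Determining the block sizes for each eigenvalue:
  λ = 3: one block (gm = 1), so the single block has size am = 3 → block sizes [3]

Assembling the blocks gives a Jordan form
J =
  [3, 1, 0]
  [0, 3, 1]
  [0, 0, 3]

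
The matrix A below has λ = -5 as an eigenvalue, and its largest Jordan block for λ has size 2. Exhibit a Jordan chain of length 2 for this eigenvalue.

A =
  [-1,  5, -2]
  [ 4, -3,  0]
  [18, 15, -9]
A Jordan chain for λ = -5 of length 2:
v_1 = (-1, 2, 3)ᵀ
v_2 = (1, -1, 0)ᵀ

Let N = A − (-5)·I. We want v_2 with N^2 v_2 = 0 but N^1 v_2 ≠ 0; then v_{j-1} := N · v_j for j = 2, …, 2.

Pick v_2 = (1, -1, 0)ᵀ.
Then v_1 = N · v_2 = (-1, 2, 3)ᵀ.

Sanity check: (A − (-5)·I) v_1 = (0, 0, 0)ᵀ = 0. ✓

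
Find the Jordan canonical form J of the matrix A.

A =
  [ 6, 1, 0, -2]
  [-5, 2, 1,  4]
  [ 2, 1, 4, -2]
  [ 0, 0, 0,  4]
J_3(4) ⊕ J_1(4)

The characteristic polynomial is
  det(x·I − A) = x^4 - 16*x^3 + 96*x^2 - 256*x + 256 = (x - 4)^4

Eigenvalues and multiplicities (the geometric multiplicity of λ is n − rank(A − λI), which equals the number of Jordan blocks for λ):
  λ = 4: algebraic multiplicity = 4, geometric multiplicity = 2

Determining the block sizes for each eigenvalue:
  λ = 4: with am = 4 and gm = 2, the partition is not yet determined (e.g. several partitions of 4 into 2 parts exist). Let N = A − (4)·I. Computing rank(N^1) = 2, rank(N^2) = 1, rank(N^3) = 0; the number of blocks of size ≥ j is rank(N^{j−1}) − rank(N^j), giving [2, 1, 1]. So we have 1 block(s) of size 3, 1 block(s) of size 1 → block sizes [3, 1]

Assembling the blocks gives a Jordan form
J =
  [4, 1, 0, 0]
  [0, 4, 1, 0]
  [0, 0, 4, 0]
  [0, 0, 0, 4]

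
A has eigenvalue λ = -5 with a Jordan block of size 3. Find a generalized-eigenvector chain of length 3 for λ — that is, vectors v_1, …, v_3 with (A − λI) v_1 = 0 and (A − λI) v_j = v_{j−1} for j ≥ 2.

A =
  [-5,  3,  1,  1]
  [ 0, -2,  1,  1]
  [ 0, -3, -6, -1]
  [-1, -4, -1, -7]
A Jordan chain for λ = -5 of length 3:
v_1 = (-1, -1, 1, 2)ᵀ
v_2 = (0, 0, 0, -1)ᵀ
v_3 = (1, 0, 0, 0)ᵀ

Let N = A − (-5)·I. We want v_3 with N^3 v_3 = 0 but N^2 v_3 ≠ 0; then v_{j-1} := N · v_j for j = 3, …, 2.

Pick v_3 = (1, 0, 0, 0)ᵀ.
Then v_2 = N · v_3 = (0, 0, 0, -1)ᵀ.
Then v_1 = N · v_2 = (-1, -1, 1, 2)ᵀ.

Sanity check: (A − (-5)·I) v_1 = (0, 0, 0, 0)ᵀ = 0. ✓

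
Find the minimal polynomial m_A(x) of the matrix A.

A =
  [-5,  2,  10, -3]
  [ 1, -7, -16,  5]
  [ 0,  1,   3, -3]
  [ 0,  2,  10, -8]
x^4 + 17*x^3 + 105*x^2 + 275*x + 250

The characteristic polynomial is χ_A(x) = (x + 2)*(x + 5)^3, so the eigenvalues are known. The minimal polynomial is
  m_A(x) = Π_λ (x − λ)^{k_λ}
where k_λ is the size of the *largest* Jordan block for λ (equivalently, the smallest k with (A − λI)^k v = 0 for every generalised eigenvector v of λ).

  λ = -5: largest Jordan block has size 3, contributing (x + 5)^3
  λ = -2: largest Jordan block has size 1, contributing (x + 2)

So m_A(x) = (x + 2)*(x + 5)^3 = x^4 + 17*x^3 + 105*x^2 + 275*x + 250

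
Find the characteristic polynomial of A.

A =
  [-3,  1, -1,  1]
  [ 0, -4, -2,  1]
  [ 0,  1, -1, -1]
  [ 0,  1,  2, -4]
x^4 + 12*x^3 + 54*x^2 + 108*x + 81

Expanding det(x·I − A) (e.g. by cofactor expansion or by noting that A is similar to its Jordan form J, which has the same characteristic polynomial as A) gives
  χ_A(x) = x^4 + 12*x^3 + 54*x^2 + 108*x + 81
which factors as (x + 3)^4. The eigenvalues (with algebraic multiplicities) are λ = -3 with multiplicity 4.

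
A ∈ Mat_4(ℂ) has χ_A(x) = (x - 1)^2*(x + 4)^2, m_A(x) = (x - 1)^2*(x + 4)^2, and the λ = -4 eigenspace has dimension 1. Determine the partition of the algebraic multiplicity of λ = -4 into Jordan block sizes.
Block sizes for λ = -4: [2]

Step 1 — from the characteristic polynomial, algebraic multiplicity of λ = -4 is 2. From dim ker(A − (-4)·I) = 1, there are exactly 1 Jordan blocks for λ = -4.
Step 2 — from the minimal polynomial, the factor (x + 4)^2 tells us the largest block for λ = -4 has size 2.
Step 3 — with total size 2, 1 blocks, and largest block 2, the block sizes (in nonincreasing order) are [2].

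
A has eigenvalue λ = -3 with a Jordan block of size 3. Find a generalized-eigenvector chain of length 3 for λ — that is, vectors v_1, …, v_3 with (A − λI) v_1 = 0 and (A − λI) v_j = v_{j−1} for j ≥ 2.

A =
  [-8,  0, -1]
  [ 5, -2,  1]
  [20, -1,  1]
A Jordan chain for λ = -3 of length 3:
v_1 = (5, 0, -25)ᵀ
v_2 = (-5, 5, 20)ᵀ
v_3 = (1, 0, 0)ᵀ

Let N = A − (-3)·I. We want v_3 with N^3 v_3 = 0 but N^2 v_3 ≠ 0; then v_{j-1} := N · v_j for j = 3, …, 2.

Pick v_3 = (1, 0, 0)ᵀ.
Then v_2 = N · v_3 = (-5, 5, 20)ᵀ.
Then v_1 = N · v_2 = (5, 0, -25)ᵀ.

Sanity check: (A − (-3)·I) v_1 = (0, 0, 0)ᵀ = 0. ✓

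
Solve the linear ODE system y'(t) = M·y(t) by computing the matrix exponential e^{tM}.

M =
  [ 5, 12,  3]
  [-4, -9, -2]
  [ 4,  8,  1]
e^{tM} =
  [6*t*exp(-t) + exp(-t), 12*t*exp(-t), 3*t*exp(-t)]
  [-4*t*exp(-t), -8*t*exp(-t) + exp(-t), -2*t*exp(-t)]
  [4*t*exp(-t), 8*t*exp(-t), 2*t*exp(-t) + exp(-t)]

Strategy: write M = P · J · P⁻¹ where J is a Jordan canonical form, so e^{tM} = P · e^{tJ} · P⁻¹, and e^{tJ} can be computed block-by-block.

M has Jordan form
J =
  [-1,  1,  0]
  [ 0, -1,  0]
  [ 0,  0, -1]
(up to reordering of blocks).

Per-block formulas:
  For a 2×2 Jordan block J_2(-1): exp(t · J_2(-1)) = e^(-1t)·(I + t·N), where N is the 2×2 nilpotent shift.
  For a 1×1 block at λ = -1: exp(t · [-1]) = [e^(-1t)].

After assembling e^{tJ} and conjugating by P, we get:

e^{tM} =
  [6*t*exp(-t) + exp(-t), 12*t*exp(-t), 3*t*exp(-t)]
  [-4*t*exp(-t), -8*t*exp(-t) + exp(-t), -2*t*exp(-t)]
  [4*t*exp(-t), 8*t*exp(-t), 2*t*exp(-t) + exp(-t)]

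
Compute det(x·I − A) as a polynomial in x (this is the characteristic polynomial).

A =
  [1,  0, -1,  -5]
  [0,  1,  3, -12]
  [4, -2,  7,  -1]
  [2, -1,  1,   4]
x^4 - 13*x^3 + 60*x^2 - 112*x + 64

Expanding det(x·I − A) (e.g. by cofactor expansion or by noting that A is similar to its Jordan form J, which has the same characteristic polynomial as A) gives
  χ_A(x) = x^4 - 13*x^3 + 60*x^2 - 112*x + 64
which factors as (x - 4)^3*(x - 1). The eigenvalues (with algebraic multiplicities) are λ = 1 with multiplicity 1, λ = 4 with multiplicity 3.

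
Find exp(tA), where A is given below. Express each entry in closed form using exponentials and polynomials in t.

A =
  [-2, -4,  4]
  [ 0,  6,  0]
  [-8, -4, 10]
e^{tA} =
  [-exp(6*t) + 2*exp(2*t), -exp(6*t) + exp(2*t), exp(6*t) - exp(2*t)]
  [0, exp(6*t), 0]
  [-2*exp(6*t) + 2*exp(2*t), -exp(6*t) + exp(2*t), 2*exp(6*t) - exp(2*t)]

Strategy: write A = P · J · P⁻¹ where J is a Jordan canonical form, so e^{tA} = P · e^{tJ} · P⁻¹, and e^{tJ} can be computed block-by-block.

A has Jordan form
J =
  [2, 0, 0]
  [0, 6, 0]
  [0, 0, 6]
(up to reordering of blocks).

Per-block formulas:
  For a 1×1 block at λ = 2: exp(t · [2]) = [e^(2t)].
  For a 1×1 block at λ = 6: exp(t · [6]) = [e^(6t)].

After assembling e^{tJ} and conjugating by P, we get:

e^{tA} =
  [-exp(6*t) + 2*exp(2*t), -exp(6*t) + exp(2*t), exp(6*t) - exp(2*t)]
  [0, exp(6*t), 0]
  [-2*exp(6*t) + 2*exp(2*t), -exp(6*t) + exp(2*t), 2*exp(6*t) - exp(2*t)]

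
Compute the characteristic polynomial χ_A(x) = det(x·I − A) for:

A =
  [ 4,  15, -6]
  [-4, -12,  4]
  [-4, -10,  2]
x^3 + 6*x^2 + 12*x + 8

Expanding det(x·I − A) (e.g. by cofactor expansion or by noting that A is similar to its Jordan form J, which has the same characteristic polynomial as A) gives
  χ_A(x) = x^3 + 6*x^2 + 12*x + 8
which factors as (x + 2)^3. The eigenvalues (with algebraic multiplicities) are λ = -2 with multiplicity 3.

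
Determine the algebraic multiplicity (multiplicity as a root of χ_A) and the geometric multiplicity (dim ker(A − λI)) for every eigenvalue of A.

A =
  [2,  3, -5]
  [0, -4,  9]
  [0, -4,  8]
λ = 2: alg = 3, geom = 1

Step 1 — factor the characteristic polynomial to read off the algebraic multiplicities:
  χ_A(x) = (x - 2)^3

Step 2 — compute geometric multiplicities via the rank-nullity identity g(λ) = n − rank(A − λI):
  rank(A − (2)·I) = 2, so dim ker(A − (2)·I) = n − 2 = 1

Summary:
  λ = 2: algebraic multiplicity = 3, geometric multiplicity = 1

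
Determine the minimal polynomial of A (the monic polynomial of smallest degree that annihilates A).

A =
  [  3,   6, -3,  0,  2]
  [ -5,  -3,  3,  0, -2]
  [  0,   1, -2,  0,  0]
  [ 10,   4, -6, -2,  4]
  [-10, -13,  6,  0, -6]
x^3 + 6*x^2 + 12*x + 8

The characteristic polynomial is χ_A(x) = (x + 2)^5, so the eigenvalues are known. The minimal polynomial is
  m_A(x) = Π_λ (x − λ)^{k_λ}
where k_λ is the size of the *largest* Jordan block for λ (equivalently, the smallest k with (A − λI)^k v = 0 for every generalised eigenvector v of λ).

  λ = -2: largest Jordan block has size 3, contributing (x + 2)^3

So m_A(x) = (x + 2)^3 = x^3 + 6*x^2 + 12*x + 8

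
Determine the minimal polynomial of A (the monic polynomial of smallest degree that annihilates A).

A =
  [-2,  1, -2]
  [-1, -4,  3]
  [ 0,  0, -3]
x^3 + 9*x^2 + 27*x + 27

The characteristic polynomial is χ_A(x) = (x + 3)^3, so the eigenvalues are known. The minimal polynomial is
  m_A(x) = Π_λ (x − λ)^{k_λ}
where k_λ is the size of the *largest* Jordan block for λ (equivalently, the smallest k with (A − λI)^k v = 0 for every generalised eigenvector v of λ).

  λ = -3: largest Jordan block has size 3, contributing (x + 3)^3

So m_A(x) = (x + 3)^3 = x^3 + 9*x^2 + 27*x + 27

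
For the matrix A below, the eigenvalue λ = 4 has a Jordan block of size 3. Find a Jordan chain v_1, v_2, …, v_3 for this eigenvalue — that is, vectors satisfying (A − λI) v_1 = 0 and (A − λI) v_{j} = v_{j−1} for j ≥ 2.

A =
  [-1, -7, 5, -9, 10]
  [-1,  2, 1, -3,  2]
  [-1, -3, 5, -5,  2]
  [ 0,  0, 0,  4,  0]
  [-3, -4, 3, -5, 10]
A Jordan chain for λ = 4 of length 3:
v_1 = (-3, 0, 1, 0, -2)ᵀ
v_2 = (-5, -1, -1, 0, -3)ᵀ
v_3 = (1, 0, 0, 0, 0)ᵀ

Let N = A − (4)·I. We want v_3 with N^3 v_3 = 0 but N^2 v_3 ≠ 0; then v_{j-1} := N · v_j for j = 3, …, 2.

Pick v_3 = (1, 0, 0, 0, 0)ᵀ.
Then v_2 = N · v_3 = (-5, -1, -1, 0, -3)ᵀ.
Then v_1 = N · v_2 = (-3, 0, 1, 0, -2)ᵀ.

Sanity check: (A − (4)·I) v_1 = (0, 0, 0, 0, 0)ᵀ = 0. ✓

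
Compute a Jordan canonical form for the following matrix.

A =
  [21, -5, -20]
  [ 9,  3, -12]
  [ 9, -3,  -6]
J_2(6) ⊕ J_1(6)

The characteristic polynomial is
  det(x·I − A) = x^3 - 18*x^2 + 108*x - 216 = (x - 6)^3

Eigenvalues and multiplicities (the geometric multiplicity of λ is n − rank(A − λI), which equals the number of Jordan blocks for λ):
  λ = 6: algebraic multiplicity = 3, geometric multiplicity = 2

Determining the block sizes for each eigenvalue:
  λ = 6: 2 blocks summing to 3 forces exactly one block of size 2 and the rest size 1 → block sizes [2, 1]

Assembling the blocks gives a Jordan form
J =
  [6, 1, 0]
  [0, 6, 0]
  [0, 0, 6]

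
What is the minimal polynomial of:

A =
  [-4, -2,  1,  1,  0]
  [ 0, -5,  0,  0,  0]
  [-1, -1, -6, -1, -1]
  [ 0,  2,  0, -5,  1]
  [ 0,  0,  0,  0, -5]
x^3 + 15*x^2 + 75*x + 125

The characteristic polynomial is χ_A(x) = (x + 5)^5, so the eigenvalues are known. The minimal polynomial is
  m_A(x) = Π_λ (x − λ)^{k_λ}
where k_λ is the size of the *largest* Jordan block for λ (equivalently, the smallest k with (A − λI)^k v = 0 for every generalised eigenvector v of λ).

  λ = -5: largest Jordan block has size 3, contributing (x + 5)^3

So m_A(x) = (x + 5)^3 = x^3 + 15*x^2 + 75*x + 125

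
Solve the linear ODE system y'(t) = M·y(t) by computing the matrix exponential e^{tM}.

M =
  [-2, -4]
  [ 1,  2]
e^{tM} =
  [1 - 2*t, -4*t]
  [t, 2*t + 1]

Strategy: write M = P · J · P⁻¹ where J is a Jordan canonical form, so e^{tM} = P · e^{tJ} · P⁻¹, and e^{tJ} can be computed block-by-block.

M has Jordan form
J =
  [0, 1]
  [0, 0]
(up to reordering of blocks).

Per-block formulas:
  For a 2×2 Jordan block J_2(0): exp(t · J_2(0)) = e^(0t)·(I + t·N), where N is the 2×2 nilpotent shift.

After assembling e^{tJ} and conjugating by P, we get:

e^{tM} =
  [1 - 2*t, -4*t]
  [t, 2*t + 1]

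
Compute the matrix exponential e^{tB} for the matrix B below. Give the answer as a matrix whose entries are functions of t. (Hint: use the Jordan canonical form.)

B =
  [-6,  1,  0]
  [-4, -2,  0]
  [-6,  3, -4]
e^{tB} =
  [-2*t*exp(-4*t) + exp(-4*t), t*exp(-4*t), 0]
  [-4*t*exp(-4*t), 2*t*exp(-4*t) + exp(-4*t), 0]
  [-6*t*exp(-4*t), 3*t*exp(-4*t), exp(-4*t)]

Strategy: write B = P · J · P⁻¹ where J is a Jordan canonical form, so e^{tB} = P · e^{tJ} · P⁻¹, and e^{tJ} can be computed block-by-block.

B has Jordan form
J =
  [-4,  1,  0]
  [ 0, -4,  0]
  [ 0,  0, -4]
(up to reordering of blocks).

Per-block formulas:
  For a 1×1 block at λ = -4: exp(t · [-4]) = [e^(-4t)].
  For a 2×2 Jordan block J_2(-4): exp(t · J_2(-4)) = e^(-4t)·(I + t·N), where N is the 2×2 nilpotent shift.

After assembling e^{tJ} and conjugating by P, we get:

e^{tB} =
  [-2*t*exp(-4*t) + exp(-4*t), t*exp(-4*t), 0]
  [-4*t*exp(-4*t), 2*t*exp(-4*t) + exp(-4*t), 0]
  [-6*t*exp(-4*t), 3*t*exp(-4*t), exp(-4*t)]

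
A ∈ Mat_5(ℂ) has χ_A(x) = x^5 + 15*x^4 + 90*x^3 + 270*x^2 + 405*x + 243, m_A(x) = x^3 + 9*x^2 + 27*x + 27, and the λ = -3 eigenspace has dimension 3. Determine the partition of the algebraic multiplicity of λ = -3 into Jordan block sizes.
Block sizes for λ = -3: [3, 1, 1]

Step 1 — from the characteristic polynomial, algebraic multiplicity of λ = -3 is 5. From dim ker(A − (-3)·I) = 3, there are exactly 3 Jordan blocks for λ = -3.
Step 2 — from the minimal polynomial, the factor (x + 3)^3 tells us the largest block for λ = -3 has size 3.
Step 3 — with total size 5, 3 blocks, and largest block 3, the block sizes (in nonincreasing order) are [3, 1, 1].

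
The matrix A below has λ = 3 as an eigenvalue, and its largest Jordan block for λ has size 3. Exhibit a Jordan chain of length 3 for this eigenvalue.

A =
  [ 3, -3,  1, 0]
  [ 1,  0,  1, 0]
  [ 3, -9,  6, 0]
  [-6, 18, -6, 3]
A Jordan chain for λ = 3 of length 3:
v_1 = (0, -3, -9, 18)ᵀ
v_2 = (-3, -3, -9, 18)ᵀ
v_3 = (0, 1, 0, 0)ᵀ

Let N = A − (3)·I. We want v_3 with N^3 v_3 = 0 but N^2 v_3 ≠ 0; then v_{j-1} := N · v_j for j = 3, …, 2.

Pick v_3 = (0, 1, 0, 0)ᵀ.
Then v_2 = N · v_3 = (-3, -3, -9, 18)ᵀ.
Then v_1 = N · v_2 = (0, -3, -9, 18)ᵀ.

Sanity check: (A − (3)·I) v_1 = (0, 0, 0, 0)ᵀ = 0. ✓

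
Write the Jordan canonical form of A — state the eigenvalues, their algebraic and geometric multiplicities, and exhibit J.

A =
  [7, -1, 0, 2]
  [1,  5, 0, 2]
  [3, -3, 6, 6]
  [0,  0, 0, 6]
J_2(6) ⊕ J_1(6) ⊕ J_1(6)

The characteristic polynomial is
  det(x·I − A) = x^4 - 24*x^3 + 216*x^2 - 864*x + 1296 = (x - 6)^4

Eigenvalues and multiplicities (the geometric multiplicity of λ is n − rank(A − λI), which equals the number of Jordan blocks for λ):
  λ = 6: algebraic multiplicity = 4, geometric multiplicity = 3

Determining the block sizes for each eigenvalue:
  λ = 6: 3 blocks summing to 4 forces exactly one block of size 2 and the rest size 1 → block sizes [2, 1, 1]

Assembling the blocks gives a Jordan form
J =
  [6, 1, 0, 0]
  [0, 6, 0, 0]
  [0, 0, 6, 0]
  [0, 0, 0, 6]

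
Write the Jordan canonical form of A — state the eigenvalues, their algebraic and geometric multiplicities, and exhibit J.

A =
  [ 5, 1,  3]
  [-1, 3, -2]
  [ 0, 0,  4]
J_3(4)

The characteristic polynomial is
  det(x·I − A) = x^3 - 12*x^2 + 48*x - 64 = (x - 4)^3

Eigenvalues and multiplicities (the geometric multiplicity of λ is n − rank(A − λI), which equals the number of Jordan blocks for λ):
  λ = 4: algebraic multiplicity = 3, geometric multiplicity = 1

Determining the block sizes for each eigenvalue:
  λ = 4: one block (gm = 1), so the single block has size am = 3 → block sizes [3]

Assembling the blocks gives a Jordan form
J =
  [4, 1, 0]
  [0, 4, 1]
  [0, 0, 4]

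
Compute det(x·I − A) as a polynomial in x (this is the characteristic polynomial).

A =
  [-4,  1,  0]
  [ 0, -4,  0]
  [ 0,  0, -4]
x^3 + 12*x^2 + 48*x + 64

Expanding det(x·I − A) (e.g. by cofactor expansion or by noting that A is similar to its Jordan form J, which has the same characteristic polynomial as A) gives
  χ_A(x) = x^3 + 12*x^2 + 48*x + 64
which factors as (x + 4)^3. The eigenvalues (with algebraic multiplicities) are λ = -4 with multiplicity 3.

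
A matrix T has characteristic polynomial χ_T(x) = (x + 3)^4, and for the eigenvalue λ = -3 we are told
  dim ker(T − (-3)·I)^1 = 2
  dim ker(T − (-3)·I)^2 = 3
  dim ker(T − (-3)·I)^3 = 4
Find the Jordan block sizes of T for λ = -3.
Block sizes for λ = -3: [3, 1]

From the dimensions of kernels of powers, the number of Jordan blocks of size at least j is d_j − d_{j−1} where d_j = dim ker(N^j) (with d_0 = 0). Computing the differences gives [2, 1, 1].
The number of blocks of size exactly k is (#blocks of size ≥ k) − (#blocks of size ≥ k + 1), so the partition is: 1 block(s) of size 1, 1 block(s) of size 3.
In nonincreasing order the block sizes are [3, 1].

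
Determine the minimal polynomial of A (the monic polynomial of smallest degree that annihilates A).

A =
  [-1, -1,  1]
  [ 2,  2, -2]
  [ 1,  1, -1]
x^2

The characteristic polynomial is χ_A(x) = x^3, so the eigenvalues are known. The minimal polynomial is
  m_A(x) = Π_λ (x − λ)^{k_λ}
where k_λ is the size of the *largest* Jordan block for λ (equivalently, the smallest k with (A − λI)^k v = 0 for every generalised eigenvector v of λ).

  λ = 0: largest Jordan block has size 2, contributing (x − 0)^2

So m_A(x) = x^2 = x^2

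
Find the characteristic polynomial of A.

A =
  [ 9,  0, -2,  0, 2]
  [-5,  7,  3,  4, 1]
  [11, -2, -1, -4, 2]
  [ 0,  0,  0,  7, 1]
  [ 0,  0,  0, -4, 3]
x^5 - 25*x^4 + 250*x^3 - 1250*x^2 + 3125*x - 3125

Expanding det(x·I − A) (e.g. by cofactor expansion or by noting that A is similar to its Jordan form J, which has the same characteristic polynomial as A) gives
  χ_A(x) = x^5 - 25*x^4 + 250*x^3 - 1250*x^2 + 3125*x - 3125
which factors as (x - 5)^5. The eigenvalues (with algebraic multiplicities) are λ = 5 with multiplicity 5.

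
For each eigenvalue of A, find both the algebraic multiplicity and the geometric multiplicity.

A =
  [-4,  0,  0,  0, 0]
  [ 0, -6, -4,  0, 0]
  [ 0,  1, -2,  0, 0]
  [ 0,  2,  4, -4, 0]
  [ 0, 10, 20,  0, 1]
λ = -4: alg = 4, geom = 3; λ = 1: alg = 1, geom = 1

Step 1 — factor the characteristic polynomial to read off the algebraic multiplicities:
  χ_A(x) = (x - 1)*(x + 4)^4

Step 2 — compute geometric multiplicities via the rank-nullity identity g(λ) = n − rank(A − λI):
  rank(A − (-4)·I) = 2, so dim ker(A − (-4)·I) = n − 2 = 3
  rank(A − (1)·I) = 4, so dim ker(A − (1)·I) = n − 4 = 1

Summary:
  λ = -4: algebraic multiplicity = 4, geometric multiplicity = 3
  λ = 1: algebraic multiplicity = 1, geometric multiplicity = 1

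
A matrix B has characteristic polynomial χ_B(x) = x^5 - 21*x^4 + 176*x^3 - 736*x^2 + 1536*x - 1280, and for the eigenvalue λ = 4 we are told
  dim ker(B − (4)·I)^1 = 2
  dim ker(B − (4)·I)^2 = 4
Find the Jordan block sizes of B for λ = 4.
Block sizes for λ = 4: [2, 2]

From the dimensions of kernels of powers, the number of Jordan blocks of size at least j is d_j − d_{j−1} where d_j = dim ker(N^j) (with d_0 = 0). Computing the differences gives [2, 2].
The number of blocks of size exactly k is (#blocks of size ≥ k) − (#blocks of size ≥ k + 1), so the partition is: 2 block(s) of size 2.
In nonincreasing order the block sizes are [2, 2].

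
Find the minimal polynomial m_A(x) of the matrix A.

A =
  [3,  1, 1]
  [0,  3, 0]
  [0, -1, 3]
x^3 - 9*x^2 + 27*x - 27

The characteristic polynomial is χ_A(x) = (x - 3)^3, so the eigenvalues are known. The minimal polynomial is
  m_A(x) = Π_λ (x − λ)^{k_λ}
where k_λ is the size of the *largest* Jordan block for λ (equivalently, the smallest k with (A − λI)^k v = 0 for every generalised eigenvector v of λ).

  λ = 3: largest Jordan block has size 3, contributing (x − 3)^3

So m_A(x) = (x - 3)^3 = x^3 - 9*x^2 + 27*x - 27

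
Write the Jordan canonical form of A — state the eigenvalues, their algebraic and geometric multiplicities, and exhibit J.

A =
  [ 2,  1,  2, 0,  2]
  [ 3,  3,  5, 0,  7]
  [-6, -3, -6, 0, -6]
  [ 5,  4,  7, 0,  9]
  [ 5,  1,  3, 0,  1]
J_3(0) ⊕ J_1(0) ⊕ J_1(0)

The characteristic polynomial is
  det(x·I − A) = x^5

Eigenvalues and multiplicities (the geometric multiplicity of λ is n − rank(A − λI), which equals the number of Jordan blocks for λ):
  λ = 0: algebraic multiplicity = 5, geometric multiplicity = 3

Determining the block sizes for each eigenvalue:
  λ = 0: with am = 5 and gm = 3, the partition is not yet determined (e.g. several partitions of 5 into 3 parts exist). Let N = A − (0)·I. Computing rank(N^1) = 2, rank(N^2) = 1, rank(N^3) = 0; the number of blocks of size ≥ j is rank(N^{j−1}) − rank(N^j), giving [3, 1, 1]. So we have 1 block(s) of size 3, 2 block(s) of size 1 → block sizes [3, 1, 1]

Assembling the blocks gives a Jordan form
J =
  [0, 1, 0, 0, 0]
  [0, 0, 1, 0, 0]
  [0, 0, 0, 0, 0]
  [0, 0, 0, 0, 0]
  [0, 0, 0, 0, 0]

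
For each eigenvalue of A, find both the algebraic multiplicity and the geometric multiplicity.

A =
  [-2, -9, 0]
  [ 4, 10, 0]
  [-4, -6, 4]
λ = 4: alg = 3, geom = 2

Step 1 — factor the characteristic polynomial to read off the algebraic multiplicities:
  χ_A(x) = (x - 4)^3

Step 2 — compute geometric multiplicities via the rank-nullity identity g(λ) = n − rank(A − λI):
  rank(A − (4)·I) = 1, so dim ker(A − (4)·I) = n − 1 = 2

Summary:
  λ = 4: algebraic multiplicity = 3, geometric multiplicity = 2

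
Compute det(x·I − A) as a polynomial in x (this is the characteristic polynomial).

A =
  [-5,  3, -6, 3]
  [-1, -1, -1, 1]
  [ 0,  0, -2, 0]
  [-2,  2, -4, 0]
x^4 + 8*x^3 + 24*x^2 + 32*x + 16

Expanding det(x·I − A) (e.g. by cofactor expansion or by noting that A is similar to its Jordan form J, which has the same characteristic polynomial as A) gives
  χ_A(x) = x^4 + 8*x^3 + 24*x^2 + 32*x + 16
which factors as (x + 2)^4. The eigenvalues (with algebraic multiplicities) are λ = -2 with multiplicity 4.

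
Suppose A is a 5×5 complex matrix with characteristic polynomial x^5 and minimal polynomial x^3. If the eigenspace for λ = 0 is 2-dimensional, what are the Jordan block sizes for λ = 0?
Block sizes for λ = 0: [3, 2]

Step 1 — from the characteristic polynomial, algebraic multiplicity of λ = 0 is 5. From dim ker(A − (0)·I) = 2, there are exactly 2 Jordan blocks for λ = 0.
Step 2 — from the minimal polynomial, the factor (x − 0)^3 tells us the largest block for λ = 0 has size 3.
Step 3 — with total size 5, 2 blocks, and largest block 3, the block sizes (in nonincreasing order) are [3, 2].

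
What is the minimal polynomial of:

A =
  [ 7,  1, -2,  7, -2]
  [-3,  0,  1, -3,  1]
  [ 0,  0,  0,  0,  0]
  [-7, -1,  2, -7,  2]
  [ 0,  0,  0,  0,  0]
x^3

The characteristic polynomial is χ_A(x) = x^5, so the eigenvalues are known. The minimal polynomial is
  m_A(x) = Π_λ (x − λ)^{k_λ}
where k_λ is the size of the *largest* Jordan block for λ (equivalently, the smallest k with (A − λI)^k v = 0 for every generalised eigenvector v of λ).

  λ = 0: largest Jordan block has size 3, contributing (x − 0)^3

So m_A(x) = x^3 = x^3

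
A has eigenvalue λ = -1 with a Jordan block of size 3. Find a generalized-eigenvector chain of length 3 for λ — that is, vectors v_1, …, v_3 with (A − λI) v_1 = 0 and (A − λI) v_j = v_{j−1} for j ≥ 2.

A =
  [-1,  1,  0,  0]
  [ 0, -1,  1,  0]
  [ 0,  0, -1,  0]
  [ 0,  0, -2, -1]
A Jordan chain for λ = -1 of length 3:
v_1 = (1, 0, 0, 0)ᵀ
v_2 = (0, 1, 0, -2)ᵀ
v_3 = (0, 0, 1, 0)ᵀ

Let N = A − (-1)·I. We want v_3 with N^3 v_3 = 0 but N^2 v_3 ≠ 0; then v_{j-1} := N · v_j for j = 3, …, 2.

Pick v_3 = (0, 0, 1, 0)ᵀ.
Then v_2 = N · v_3 = (0, 1, 0, -2)ᵀ.
Then v_1 = N · v_2 = (1, 0, 0, 0)ᵀ.

Sanity check: (A − (-1)·I) v_1 = (0, 0, 0, 0)ᵀ = 0. ✓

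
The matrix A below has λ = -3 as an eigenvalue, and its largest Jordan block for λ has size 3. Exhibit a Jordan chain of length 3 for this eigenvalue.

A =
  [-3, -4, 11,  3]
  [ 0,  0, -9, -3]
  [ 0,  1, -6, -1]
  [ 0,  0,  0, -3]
A Jordan chain for λ = -3 of length 3:
v_1 = (-1, 0, 0, 0)ᵀ
v_2 = (-4, 3, 1, 0)ᵀ
v_3 = (0, 1, 0, 0)ᵀ

Let N = A − (-3)·I. We want v_3 with N^3 v_3 = 0 but N^2 v_3 ≠ 0; then v_{j-1} := N · v_j for j = 3, …, 2.

Pick v_3 = (0, 1, 0, 0)ᵀ.
Then v_2 = N · v_3 = (-4, 3, 1, 0)ᵀ.
Then v_1 = N · v_2 = (-1, 0, 0, 0)ᵀ.

Sanity check: (A − (-3)·I) v_1 = (0, 0, 0, 0)ᵀ = 0. ✓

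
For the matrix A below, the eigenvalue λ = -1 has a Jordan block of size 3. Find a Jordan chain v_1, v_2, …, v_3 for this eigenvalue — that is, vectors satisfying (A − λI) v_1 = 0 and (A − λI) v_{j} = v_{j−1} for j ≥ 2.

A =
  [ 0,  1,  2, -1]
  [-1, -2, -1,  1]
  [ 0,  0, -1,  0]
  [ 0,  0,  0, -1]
A Jordan chain for λ = -1 of length 3:
v_1 = (1, -1, 0, 0)ᵀ
v_2 = (2, -1, 0, 0)ᵀ
v_3 = (0, 0, 1, 0)ᵀ

Let N = A − (-1)·I. We want v_3 with N^3 v_3 = 0 but N^2 v_3 ≠ 0; then v_{j-1} := N · v_j for j = 3, …, 2.

Pick v_3 = (0, 0, 1, 0)ᵀ.
Then v_2 = N · v_3 = (2, -1, 0, 0)ᵀ.
Then v_1 = N · v_2 = (1, -1, 0, 0)ᵀ.

Sanity check: (A − (-1)·I) v_1 = (0, 0, 0, 0)ᵀ = 0. ✓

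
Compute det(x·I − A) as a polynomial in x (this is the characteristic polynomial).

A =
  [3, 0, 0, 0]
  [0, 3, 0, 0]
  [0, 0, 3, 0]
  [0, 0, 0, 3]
x^4 - 12*x^3 + 54*x^2 - 108*x + 81

Expanding det(x·I − A) (e.g. by cofactor expansion or by noting that A is similar to its Jordan form J, which has the same characteristic polynomial as A) gives
  χ_A(x) = x^4 - 12*x^3 + 54*x^2 - 108*x + 81
which factors as (x - 3)^4. The eigenvalues (with algebraic multiplicities) are λ = 3 with multiplicity 4.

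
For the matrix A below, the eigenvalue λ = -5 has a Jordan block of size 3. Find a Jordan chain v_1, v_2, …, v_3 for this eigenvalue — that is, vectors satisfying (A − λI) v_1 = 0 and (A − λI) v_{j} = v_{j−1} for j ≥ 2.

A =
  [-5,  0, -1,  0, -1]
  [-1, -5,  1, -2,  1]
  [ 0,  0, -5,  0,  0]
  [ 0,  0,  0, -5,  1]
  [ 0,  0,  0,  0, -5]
A Jordan chain for λ = -5 of length 3:
v_1 = (0, 1, 0, 0, 0)ᵀ
v_2 = (-1, 1, 0, 0, 0)ᵀ
v_3 = (0, 0, 1, 0, 0)ᵀ

Let N = A − (-5)·I. We want v_3 with N^3 v_3 = 0 but N^2 v_3 ≠ 0; then v_{j-1} := N · v_j for j = 3, …, 2.

Pick v_3 = (0, 0, 1, 0, 0)ᵀ.
Then v_2 = N · v_3 = (-1, 1, 0, 0, 0)ᵀ.
Then v_1 = N · v_2 = (0, 1, 0, 0, 0)ᵀ.

Sanity check: (A − (-5)·I) v_1 = (0, 0, 0, 0, 0)ᵀ = 0. ✓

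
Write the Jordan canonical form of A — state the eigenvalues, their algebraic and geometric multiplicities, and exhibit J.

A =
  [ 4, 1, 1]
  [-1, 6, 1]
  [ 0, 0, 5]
J_2(5) ⊕ J_1(5)

The characteristic polynomial is
  det(x·I − A) = x^3 - 15*x^2 + 75*x - 125 = (x - 5)^3

Eigenvalues and multiplicities (the geometric multiplicity of λ is n − rank(A − λI), which equals the number of Jordan blocks for λ):
  λ = 5: algebraic multiplicity = 3, geometric multiplicity = 2

Determining the block sizes for each eigenvalue:
  λ = 5: 2 blocks summing to 3 forces exactly one block of size 2 and the rest size 1 → block sizes [2, 1]

Assembling the blocks gives a Jordan form
J =
  [5, 1, 0]
  [0, 5, 0]
  [0, 0, 5]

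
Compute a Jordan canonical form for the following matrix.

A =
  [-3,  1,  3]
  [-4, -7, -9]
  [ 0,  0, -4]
J_2(-5) ⊕ J_1(-4)

The characteristic polynomial is
  det(x·I − A) = x^3 + 14*x^2 + 65*x + 100 = (x + 4)*(x + 5)^2

Eigenvalues and multiplicities (the geometric multiplicity of λ is n − rank(A − λI), which equals the number of Jordan blocks for λ):
  λ = -5: algebraic multiplicity = 2, geometric multiplicity = 1
  λ = -4: algebraic multiplicity = 1, geometric multiplicity = 1

Determining the block sizes for each eigenvalue:
  λ = -5: one block (gm = 1), so the single block has size am = 2 → block sizes [2]
  λ = -4: one block (gm = 1), so the single block has size am = 1 → block sizes [1]

Assembling the blocks gives a Jordan form
J =
  [-5,  1,  0]
  [ 0, -5,  0]
  [ 0,  0, -4]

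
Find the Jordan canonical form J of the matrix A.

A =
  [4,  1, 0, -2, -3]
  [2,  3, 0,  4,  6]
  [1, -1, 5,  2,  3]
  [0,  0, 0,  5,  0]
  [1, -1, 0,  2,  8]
J_2(5) ⊕ J_1(5) ⊕ J_1(5) ⊕ J_1(5)

The characteristic polynomial is
  det(x·I − A) = x^5 - 25*x^4 + 250*x^3 - 1250*x^2 + 3125*x - 3125 = (x - 5)^5

Eigenvalues and multiplicities (the geometric multiplicity of λ is n − rank(A − λI), which equals the number of Jordan blocks for λ):
  λ = 5: algebraic multiplicity = 5, geometric multiplicity = 4

Determining the block sizes for each eigenvalue:
  λ = 5: 4 blocks summing to 5 forces exactly one block of size 2 and the rest size 1 → block sizes [2, 1, 1, 1]

Assembling the blocks gives a Jordan form
J =
  [5, 1, 0, 0, 0]
  [0, 5, 0, 0, 0]
  [0, 0, 5, 0, 0]
  [0, 0, 0, 5, 0]
  [0, 0, 0, 0, 5]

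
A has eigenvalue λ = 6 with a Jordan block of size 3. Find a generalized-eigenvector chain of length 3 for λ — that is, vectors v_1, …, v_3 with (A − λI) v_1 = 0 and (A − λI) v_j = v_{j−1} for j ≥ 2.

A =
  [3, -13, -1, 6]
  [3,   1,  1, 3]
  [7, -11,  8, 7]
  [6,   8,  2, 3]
A Jordan chain for λ = 6 of length 3:
v_1 = (-1, 1, 2, 2)ᵀ
v_2 = (-3, 3, 7, 6)ᵀ
v_3 = (1, 0, 0, 0)ᵀ

Let N = A − (6)·I. We want v_3 with N^3 v_3 = 0 but N^2 v_3 ≠ 0; then v_{j-1} := N · v_j for j = 3, …, 2.

Pick v_3 = (1, 0, 0, 0)ᵀ.
Then v_2 = N · v_3 = (-3, 3, 7, 6)ᵀ.
Then v_1 = N · v_2 = (-1, 1, 2, 2)ᵀ.

Sanity check: (A − (6)·I) v_1 = (0, 0, 0, 0)ᵀ = 0. ✓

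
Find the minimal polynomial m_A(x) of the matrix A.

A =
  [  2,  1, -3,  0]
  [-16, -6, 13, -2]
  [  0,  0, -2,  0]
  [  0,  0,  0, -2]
x^3 + 6*x^2 + 12*x + 8

The characteristic polynomial is χ_A(x) = (x + 2)^4, so the eigenvalues are known. The minimal polynomial is
  m_A(x) = Π_λ (x − λ)^{k_λ}
where k_λ is the size of the *largest* Jordan block for λ (equivalently, the smallest k with (A − λI)^k v = 0 for every generalised eigenvector v of λ).

  λ = -2: largest Jordan block has size 3, contributing (x + 2)^3

So m_A(x) = (x + 2)^3 = x^3 + 6*x^2 + 12*x + 8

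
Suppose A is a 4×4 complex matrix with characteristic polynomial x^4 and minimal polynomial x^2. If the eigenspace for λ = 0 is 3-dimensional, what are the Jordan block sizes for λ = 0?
Block sizes for λ = 0: [2, 1, 1]

Step 1 — from the characteristic polynomial, algebraic multiplicity of λ = 0 is 4. From dim ker(A − (0)·I) = 3, there are exactly 3 Jordan blocks for λ = 0.
Step 2 — from the minimal polynomial, the factor (x − 0)^2 tells us the largest block for λ = 0 has size 2.
Step 3 — with total size 4, 3 blocks, and largest block 2, the block sizes (in nonincreasing order) are [2, 1, 1].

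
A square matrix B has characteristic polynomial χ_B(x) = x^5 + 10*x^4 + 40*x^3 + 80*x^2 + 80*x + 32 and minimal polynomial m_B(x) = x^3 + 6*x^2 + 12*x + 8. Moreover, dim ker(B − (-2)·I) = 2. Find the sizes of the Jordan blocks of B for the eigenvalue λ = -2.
Block sizes for λ = -2: [3, 2]

Step 1 — from the characteristic polynomial, algebraic multiplicity of λ = -2 is 5. From dim ker(B − (-2)·I) = 2, there are exactly 2 Jordan blocks for λ = -2.
Step 2 — from the minimal polynomial, the factor (x + 2)^3 tells us the largest block for λ = -2 has size 3.
Step 3 — with total size 5, 2 blocks, and largest block 3, the block sizes (in nonincreasing order) are [3, 2].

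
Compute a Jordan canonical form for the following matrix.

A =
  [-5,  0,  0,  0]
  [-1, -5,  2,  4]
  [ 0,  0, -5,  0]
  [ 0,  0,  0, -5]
J_2(-5) ⊕ J_1(-5) ⊕ J_1(-5)

The characteristic polynomial is
  det(x·I − A) = x^4 + 20*x^3 + 150*x^2 + 500*x + 625 = (x + 5)^4

Eigenvalues and multiplicities (the geometric multiplicity of λ is n − rank(A − λI), which equals the number of Jordan blocks for λ):
  λ = -5: algebraic multiplicity = 4, geometric multiplicity = 3

Determining the block sizes for each eigenvalue:
  λ = -5: 3 blocks summing to 4 forces exactly one block of size 2 and the rest size 1 → block sizes [2, 1, 1]

Assembling the blocks gives a Jordan form
J =
  [-5,  1,  0,  0]
  [ 0, -5,  0,  0]
  [ 0,  0, -5,  0]
  [ 0,  0,  0, -5]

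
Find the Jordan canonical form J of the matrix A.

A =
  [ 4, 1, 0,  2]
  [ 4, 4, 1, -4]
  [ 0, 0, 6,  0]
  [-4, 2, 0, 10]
J_3(6) ⊕ J_1(6)

The characteristic polynomial is
  det(x·I − A) = x^4 - 24*x^3 + 216*x^2 - 864*x + 1296 = (x - 6)^4

Eigenvalues and multiplicities (the geometric multiplicity of λ is n − rank(A − λI), which equals the number of Jordan blocks for λ):
  λ = 6: algebraic multiplicity = 4, geometric multiplicity = 2

Determining the block sizes for each eigenvalue:
  λ = 6: with am = 4 and gm = 2, the partition is not yet determined (e.g. several partitions of 4 into 2 parts exist). Let N = A − (6)·I. Computing rank(N^1) = 2, rank(N^2) = 1, rank(N^3) = 0; the number of blocks of size ≥ j is rank(N^{j−1}) − rank(N^j), giving [2, 1, 1]. So we have 1 block(s) of size 3, 1 block(s) of size 1 → block sizes [3, 1]

Assembling the blocks gives a Jordan form
J =
  [6, 1, 0, 0]
  [0, 6, 1, 0]
  [0, 0, 6, 0]
  [0, 0, 0, 6]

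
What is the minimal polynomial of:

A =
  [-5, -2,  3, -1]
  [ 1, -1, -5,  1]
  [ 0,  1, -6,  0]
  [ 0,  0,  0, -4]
x^3 + 12*x^2 + 48*x + 64

The characteristic polynomial is χ_A(x) = (x + 4)^4, so the eigenvalues are known. The minimal polynomial is
  m_A(x) = Π_λ (x − λ)^{k_λ}
where k_λ is the size of the *largest* Jordan block for λ (equivalently, the smallest k with (A − λI)^k v = 0 for every generalised eigenvector v of λ).

  λ = -4: largest Jordan block has size 3, contributing (x + 4)^3

So m_A(x) = (x + 4)^3 = x^3 + 12*x^2 + 48*x + 64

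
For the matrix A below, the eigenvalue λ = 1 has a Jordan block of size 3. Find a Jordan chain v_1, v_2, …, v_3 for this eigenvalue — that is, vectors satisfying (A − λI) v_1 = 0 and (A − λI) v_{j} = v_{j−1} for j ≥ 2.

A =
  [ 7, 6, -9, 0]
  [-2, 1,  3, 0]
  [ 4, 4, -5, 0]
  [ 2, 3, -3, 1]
A Jordan chain for λ = 1 of length 3:
v_1 = (-12, 0, -8, -6)ᵀ
v_2 = (6, -2, 4, 2)ᵀ
v_3 = (1, 0, 0, 0)ᵀ

Let N = A − (1)·I. We want v_3 with N^3 v_3 = 0 but N^2 v_3 ≠ 0; then v_{j-1} := N · v_j for j = 3, …, 2.

Pick v_3 = (1, 0, 0, 0)ᵀ.
Then v_2 = N · v_3 = (6, -2, 4, 2)ᵀ.
Then v_1 = N · v_2 = (-12, 0, -8, -6)ᵀ.

Sanity check: (A − (1)·I) v_1 = (0, 0, 0, 0)ᵀ = 0. ✓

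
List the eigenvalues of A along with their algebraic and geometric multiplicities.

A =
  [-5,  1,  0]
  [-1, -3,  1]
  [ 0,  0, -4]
λ = -4: alg = 3, geom = 1

Step 1 — factor the characteristic polynomial to read off the algebraic multiplicities:
  χ_A(x) = (x + 4)^3

Step 2 — compute geometric multiplicities via the rank-nullity identity g(λ) = n − rank(A − λI):
  rank(A − (-4)·I) = 2, so dim ker(A − (-4)·I) = n − 2 = 1

Summary:
  λ = -4: algebraic multiplicity = 3, geometric multiplicity = 1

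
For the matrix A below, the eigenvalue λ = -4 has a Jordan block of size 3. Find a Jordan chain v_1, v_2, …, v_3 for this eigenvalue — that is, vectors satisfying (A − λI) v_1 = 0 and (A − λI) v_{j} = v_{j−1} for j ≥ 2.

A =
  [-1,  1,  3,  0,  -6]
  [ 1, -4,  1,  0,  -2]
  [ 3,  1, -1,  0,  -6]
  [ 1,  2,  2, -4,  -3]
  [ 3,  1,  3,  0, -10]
A Jordan chain for λ = -4 of length 3:
v_1 = (1, 0, 1, 2, 1)ᵀ
v_2 = (3, 1, 3, 1, 3)ᵀ
v_3 = (1, 0, 0, 0, 0)ᵀ

Let N = A − (-4)·I. We want v_3 with N^3 v_3 = 0 but N^2 v_3 ≠ 0; then v_{j-1} := N · v_j for j = 3, …, 2.

Pick v_3 = (1, 0, 0, 0, 0)ᵀ.
Then v_2 = N · v_3 = (3, 1, 3, 1, 3)ᵀ.
Then v_1 = N · v_2 = (1, 0, 1, 2, 1)ᵀ.

Sanity check: (A − (-4)·I) v_1 = (0, 0, 0, 0, 0)ᵀ = 0. ✓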